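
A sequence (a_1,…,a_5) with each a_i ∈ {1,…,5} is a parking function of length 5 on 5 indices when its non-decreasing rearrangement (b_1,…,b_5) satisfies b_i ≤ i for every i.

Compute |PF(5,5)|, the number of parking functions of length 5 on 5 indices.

|PF(5,5)| = (6−5)·6^(5−1) = 1·1296 = 1296 (Konheim–Weiss)
E.g. (1,2,1,3,3) → sorted (1,1,2,3,3): b_i ≤ i ∀i, a PF.

1296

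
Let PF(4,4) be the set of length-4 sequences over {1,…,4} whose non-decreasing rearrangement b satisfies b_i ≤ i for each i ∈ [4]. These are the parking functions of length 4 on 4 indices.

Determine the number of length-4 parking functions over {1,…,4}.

|PF(4,4)| = (4−4+1)·(4+1)^(4−1) = 1·125 = 125 [KW]
Example (1,1,3,2) → sorted (1,1,2,3): b_i ≤ i ∀i, a PF.

125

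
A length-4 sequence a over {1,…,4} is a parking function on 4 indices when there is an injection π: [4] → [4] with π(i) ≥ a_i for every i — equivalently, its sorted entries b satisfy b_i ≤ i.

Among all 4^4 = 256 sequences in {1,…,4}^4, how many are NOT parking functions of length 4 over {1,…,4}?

131

#PF = (4−4+1)·(4+1)^(4−1) = 1×125 = 125 (Pollak)
Example (2,3,2,3) → sorted (2,2,3,3): b_1=2>1, not a PF.
Total 256; non-PF = 256−125 = 131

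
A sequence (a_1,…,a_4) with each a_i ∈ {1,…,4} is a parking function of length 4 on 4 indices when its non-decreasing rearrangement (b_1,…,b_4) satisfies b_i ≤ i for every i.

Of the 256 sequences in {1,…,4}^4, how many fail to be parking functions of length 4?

131

Count = (4−4+1)·(4+1)^(4−1) = 1 · 125 = 125
Example (3,1,3,4) → sorted (1,3,3,4): b_2=3>2, not a PF.
Total 256; non-PF = 256−125 = 131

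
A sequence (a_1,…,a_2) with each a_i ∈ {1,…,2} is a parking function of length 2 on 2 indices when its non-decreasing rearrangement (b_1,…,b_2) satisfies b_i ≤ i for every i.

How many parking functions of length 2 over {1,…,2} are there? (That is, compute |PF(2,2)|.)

3

|PF| = (2+1−2)·(2+1)^{2−1} = 1·3 = 3
Check (2,1) → sorted (1,2): b_i ≤ i ∀i, a PF.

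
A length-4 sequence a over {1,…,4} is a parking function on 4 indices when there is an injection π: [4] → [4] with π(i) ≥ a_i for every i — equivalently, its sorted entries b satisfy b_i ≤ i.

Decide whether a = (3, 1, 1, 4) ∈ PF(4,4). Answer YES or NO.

Order a: b = (1, 1, 3, 4).
  b_1=1 ≤ 1
  b_2=1 ≤ 2
  b_3=3 ≤ 3
  b_4=4 ≤ 4
All bounds hold ⇒ YES

YES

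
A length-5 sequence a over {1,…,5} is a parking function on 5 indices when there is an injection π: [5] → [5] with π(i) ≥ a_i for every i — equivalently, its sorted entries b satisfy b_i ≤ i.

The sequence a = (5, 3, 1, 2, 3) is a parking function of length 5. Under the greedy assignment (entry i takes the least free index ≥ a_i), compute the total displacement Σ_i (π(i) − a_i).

Σπ = 15 ({1..5} each once); Σa = 5+3+1+2+3 = 14; disp = 15−14 = 1.

1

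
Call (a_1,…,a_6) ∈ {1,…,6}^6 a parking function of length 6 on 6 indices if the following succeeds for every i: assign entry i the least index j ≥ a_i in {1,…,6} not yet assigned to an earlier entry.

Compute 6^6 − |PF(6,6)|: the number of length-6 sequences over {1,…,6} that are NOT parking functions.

|PF| = (7−6)·7^(6−1) = 1×16807 = 16807 (Konheim–Weiss)
Check (6,3,3,5,3,5) → sorted (3,3,3,5,5,6): b_1=3>1, not a PF.
6^6 − 16807 = 46656 − 16807 = 29849

29849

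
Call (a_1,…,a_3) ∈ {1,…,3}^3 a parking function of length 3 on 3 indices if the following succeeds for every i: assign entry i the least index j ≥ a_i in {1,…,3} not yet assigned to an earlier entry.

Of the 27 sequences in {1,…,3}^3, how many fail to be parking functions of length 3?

11

|PF| = (4−3)·4^(3−1) = 1 · 16 = 16
Check (2,2,2) → sorted (2,2,2): b_1=2>1, not a PF.
Total 27; non-PF = 27−16 = 11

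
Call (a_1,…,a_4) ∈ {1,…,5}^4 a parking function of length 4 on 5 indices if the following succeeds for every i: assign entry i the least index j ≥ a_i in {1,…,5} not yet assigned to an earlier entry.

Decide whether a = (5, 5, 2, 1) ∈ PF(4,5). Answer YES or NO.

NO

Order a: b = (1, 2, 5, 5).
  b_1=1 ≤ 2
  b_2=2 ≤ 3
  b_3=5 > 4
  fails at i=3 ⇒ NO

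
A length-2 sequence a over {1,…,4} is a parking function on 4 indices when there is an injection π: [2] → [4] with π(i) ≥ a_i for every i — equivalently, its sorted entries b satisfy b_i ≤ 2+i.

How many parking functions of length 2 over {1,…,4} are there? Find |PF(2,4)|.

Count = (4+1−2)·(4+1)^{2−1} = 3·5 = 15
E.g. (2,1) → sorted (1,2): b_i ≤ 2+i ∀i, a PF.

15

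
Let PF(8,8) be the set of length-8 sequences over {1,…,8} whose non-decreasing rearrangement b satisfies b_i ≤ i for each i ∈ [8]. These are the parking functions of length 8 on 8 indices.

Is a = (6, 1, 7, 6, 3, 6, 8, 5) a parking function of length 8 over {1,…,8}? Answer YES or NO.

NO

Order a: b = (1, 3, 5, 6, 6, 6, 7, 8).
  b_1=1 ≤ 1
  b_2=3 > 2
  fails at i=2 ⇒ NO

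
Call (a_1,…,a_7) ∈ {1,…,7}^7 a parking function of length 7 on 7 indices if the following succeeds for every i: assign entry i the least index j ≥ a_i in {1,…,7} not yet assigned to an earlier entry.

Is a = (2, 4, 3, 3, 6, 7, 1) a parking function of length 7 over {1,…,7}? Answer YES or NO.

YES

Sorted: b = (1, 2, 3, 3, 4, 6, 7).
  b_1=1 ≤ 1
  b_2=2 ≤ 2
  b_3=3 ≤ 3
  b_4=3 ≤ 4
  b_5=4 ≤ 5
  b_6=6 ≤ 6
  b_7=7 ≤ 7
All bounds hold ⇒ YES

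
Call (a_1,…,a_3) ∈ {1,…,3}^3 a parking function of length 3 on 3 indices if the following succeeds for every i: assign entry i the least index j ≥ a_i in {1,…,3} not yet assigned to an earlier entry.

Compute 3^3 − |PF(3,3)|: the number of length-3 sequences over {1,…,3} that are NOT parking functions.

Count = (3−3+1)·(3+1)^(3−1) = 1·16 = 16 (Pollak)
Example (1,3,3) → sorted (1,3,3): b_2=3>2, not a PF.
So 27 − 16 = 11 fail.

11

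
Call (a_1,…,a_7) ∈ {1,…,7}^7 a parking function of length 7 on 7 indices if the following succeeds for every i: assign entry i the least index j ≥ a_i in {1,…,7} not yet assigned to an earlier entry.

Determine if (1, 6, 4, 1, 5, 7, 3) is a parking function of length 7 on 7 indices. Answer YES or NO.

Rearranged: b = (1, 1, 3, 4, 5, 6, 7).
  b_1=1 ≤ 1
  b_2=1 ≤ 2
  b_3=3 ≤ 3
  b_4=4 ≤ 4
  b_5=5 ≤ 5
  b_6=6 ≤ 6
  b_7=7 ≤ 7
All bounds hold ⇒ YES

YES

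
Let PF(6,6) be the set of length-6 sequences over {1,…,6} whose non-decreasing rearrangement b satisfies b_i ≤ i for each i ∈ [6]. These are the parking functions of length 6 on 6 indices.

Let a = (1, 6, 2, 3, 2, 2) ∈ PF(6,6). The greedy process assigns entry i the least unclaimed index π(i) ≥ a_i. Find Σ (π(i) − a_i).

Σπ = 6·7/2 = 21 (π permutes [6]); Σa = 1+6+2+3+2+2 = 16; disp = 21−16 = 5.

5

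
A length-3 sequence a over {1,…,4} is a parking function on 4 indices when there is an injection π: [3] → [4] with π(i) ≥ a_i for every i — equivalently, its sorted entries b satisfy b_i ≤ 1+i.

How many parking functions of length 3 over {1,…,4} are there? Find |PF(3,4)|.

50

Count = (4+1−3)·(4+1)^{3−1} = 2 · 25 = 50 (Konheim–Weiss)
One tuple (2,1,2) → sorted (1,2,2): b_i ≤ 1+i ∀i, a PF.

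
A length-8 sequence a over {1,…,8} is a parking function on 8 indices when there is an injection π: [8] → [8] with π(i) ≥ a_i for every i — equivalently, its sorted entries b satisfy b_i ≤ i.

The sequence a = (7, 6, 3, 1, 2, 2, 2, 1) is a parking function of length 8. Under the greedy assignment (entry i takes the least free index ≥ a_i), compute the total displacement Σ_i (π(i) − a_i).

12

Σπ = 36 ({1..8} each once); Σa = 7+6+3+1+2+2+2+1 = 24; disp = 36−24 = 12.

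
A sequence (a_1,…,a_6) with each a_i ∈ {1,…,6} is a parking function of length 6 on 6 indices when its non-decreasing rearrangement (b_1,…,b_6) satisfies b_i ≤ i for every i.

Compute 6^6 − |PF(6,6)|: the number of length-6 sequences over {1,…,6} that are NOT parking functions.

29849

Count = (6−6+1)·(6+1)^(6−1) = 1·16807 = 16807 (Konheim–Weiss)
Check (6,4,5,4,4,5) → sorted (4,4,4,5,5,6): b_1=4>1, not a PF.
Total 46656; non-PF = 46656−16807 = 29849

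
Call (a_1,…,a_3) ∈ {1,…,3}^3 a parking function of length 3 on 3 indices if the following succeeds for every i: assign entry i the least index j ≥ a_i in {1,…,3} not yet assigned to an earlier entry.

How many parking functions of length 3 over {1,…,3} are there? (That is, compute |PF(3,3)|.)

#PF = 1·4^2 = 1 · 16 = 16
Example (1,1,1) → sorted (1,1,1): b_i ≤ i ∀i, a PF.

16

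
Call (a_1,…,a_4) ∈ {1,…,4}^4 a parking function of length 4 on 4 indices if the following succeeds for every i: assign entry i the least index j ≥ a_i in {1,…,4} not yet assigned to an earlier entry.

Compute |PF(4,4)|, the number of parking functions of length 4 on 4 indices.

Count = (4−4+1)·(4+1)^(4−1) = 1·125 = 125 (Konheim–Weiss)
Example (2,2,1,3) → sorted (1,2,2,3): b_i ≤ i ∀i, a PF.

125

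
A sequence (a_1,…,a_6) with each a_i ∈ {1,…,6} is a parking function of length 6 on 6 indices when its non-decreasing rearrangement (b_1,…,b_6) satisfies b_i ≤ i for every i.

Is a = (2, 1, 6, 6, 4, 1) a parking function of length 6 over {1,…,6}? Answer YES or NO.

Rearranged: b = (1, 1, 2, 4, 6, 6).
  b_1=1 ≤ 1
  b_2=1 ≤ 2
  b_3=2 ≤ 3
  b_4=4 ≤ 4
  b_5=6 > 5
  fails at i=5 ⇒ NO

NO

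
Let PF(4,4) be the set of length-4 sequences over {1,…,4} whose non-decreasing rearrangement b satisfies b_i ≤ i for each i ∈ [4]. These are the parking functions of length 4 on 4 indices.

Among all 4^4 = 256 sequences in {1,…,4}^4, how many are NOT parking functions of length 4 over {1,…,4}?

131

|PF(4,4)| = (4−4+1)·(4+1)^(4−1) = 1×125 = 125 (Pollak)
Check (3,4,4,1) → sorted (1,3,4,4): b_2=3>2, not a PF.
Total 256; non-PF = 256−125 = 131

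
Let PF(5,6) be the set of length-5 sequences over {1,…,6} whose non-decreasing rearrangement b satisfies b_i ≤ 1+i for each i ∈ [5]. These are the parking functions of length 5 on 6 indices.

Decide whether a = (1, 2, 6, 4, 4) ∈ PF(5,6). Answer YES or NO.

YES

Sorted: b = (1, 2, 4, 4, 6).
  b_1=1 ≤ 2
  b_2=2 ≤ 3
  b_3=4 ≤ 4
  b_4=4 ≤ 5
  b_5=6 ≤ 6
All bounds hold ⇒ YES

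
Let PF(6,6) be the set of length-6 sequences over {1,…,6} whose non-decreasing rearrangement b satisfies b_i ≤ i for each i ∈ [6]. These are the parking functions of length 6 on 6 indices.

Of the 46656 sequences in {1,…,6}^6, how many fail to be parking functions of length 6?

29849

#PF = (6+1−6)·(6+1)^{6−1} = 1·16807 = 16807 (Pollak)
Check (4,3,3,5,6,6) → sorted (3,3,4,5,6,6): b_1=3>1, not a PF.
So 46656 − 16807 = 29849 fail.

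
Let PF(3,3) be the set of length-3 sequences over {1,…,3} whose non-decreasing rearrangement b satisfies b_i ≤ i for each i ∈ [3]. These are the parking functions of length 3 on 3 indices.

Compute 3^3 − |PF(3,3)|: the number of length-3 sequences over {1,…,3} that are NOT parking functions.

11

|PF(3,3)| = 1·4^2 = 1×16 = 16 [KW]
Example (2,3,3) → sorted (2,3,3): b_1=2>1, not a PF.
Total 27; non-PF = 27−16 = 11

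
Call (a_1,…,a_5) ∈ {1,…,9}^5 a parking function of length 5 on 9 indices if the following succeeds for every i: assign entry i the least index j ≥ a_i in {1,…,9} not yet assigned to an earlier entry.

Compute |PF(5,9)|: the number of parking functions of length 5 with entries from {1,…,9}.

Count = 5·10^4 = 5·10000 = 50000 [KW]
Check (1,8,3,8,1) → sorted (1,1,3,8,8): b_i ≤ 4+i ∀i, a PF.

50000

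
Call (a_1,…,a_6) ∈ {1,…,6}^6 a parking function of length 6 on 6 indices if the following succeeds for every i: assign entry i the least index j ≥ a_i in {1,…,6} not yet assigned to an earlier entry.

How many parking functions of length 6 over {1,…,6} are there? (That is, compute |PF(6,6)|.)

#PF = (6+1−6)·(6+1)^{6−1} = 1·16807 = 16807 [KW]
Example (2,3,5,1,3,6) → sorted (1,2,3,3,5,6): b_i ≤ i ∀i, a PF.

16807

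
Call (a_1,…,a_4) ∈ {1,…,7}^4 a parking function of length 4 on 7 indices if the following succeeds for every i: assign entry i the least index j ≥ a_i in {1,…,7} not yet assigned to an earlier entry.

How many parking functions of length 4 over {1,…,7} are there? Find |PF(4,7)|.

Count = (7−4+1)·(7+1)^(4−1) = 4·512 = 2048 [KW]
Example (4,7,5,2) → sorted (2,4,5,7): b_i ≤ 3+i ∀i, a PF.

2048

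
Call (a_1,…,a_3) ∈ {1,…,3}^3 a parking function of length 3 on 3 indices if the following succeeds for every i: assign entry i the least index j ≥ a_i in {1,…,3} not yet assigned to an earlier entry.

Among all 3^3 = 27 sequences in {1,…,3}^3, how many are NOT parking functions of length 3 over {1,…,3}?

11

#PF = 1·4^2 = 1 · 16 = 16
E.g. (3,2,3) → sorted (2,3,3): b_1=2>1, not a PF.
Total 27; non-PF = 27−16 = 11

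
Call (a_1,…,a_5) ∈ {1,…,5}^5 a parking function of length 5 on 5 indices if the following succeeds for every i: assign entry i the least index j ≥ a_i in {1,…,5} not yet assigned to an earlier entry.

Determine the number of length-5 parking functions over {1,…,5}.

1296

|PF(5,5)| = 1·6^4 = 1·1296 = 1296
One tuple (3,1,4,3,2) → sorted (1,2,3,3,4): b_i ≤ i ∀i, a PF.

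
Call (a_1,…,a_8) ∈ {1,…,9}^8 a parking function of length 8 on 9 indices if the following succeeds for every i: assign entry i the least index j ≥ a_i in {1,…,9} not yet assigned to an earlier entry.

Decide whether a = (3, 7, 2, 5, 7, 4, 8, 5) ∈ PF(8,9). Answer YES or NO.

YES

Rearranged: b = (2, 3, 4, 5, 5, 7, 7, 8).
  b_1=2 ≤ 2
  b_2=3 ≤ 3
  b_3=4 ≤ 4
  b_4=5 ≤ 5
  b_5=5 ≤ 6
  b_6=7 ≤ 7
  b_7=7 ≤ 8
  b_8=8 ≤ 9
All bounds hold ⇒ YES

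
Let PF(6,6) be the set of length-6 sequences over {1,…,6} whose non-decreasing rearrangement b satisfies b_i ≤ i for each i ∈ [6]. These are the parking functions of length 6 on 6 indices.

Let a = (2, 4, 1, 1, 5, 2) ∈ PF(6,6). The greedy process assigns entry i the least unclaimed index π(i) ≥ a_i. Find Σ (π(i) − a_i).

6

Σπ(i) = 1+…+6 = 21; Σa = 2+4+1+1+5+2 = 15; disp = 21−15 = 6.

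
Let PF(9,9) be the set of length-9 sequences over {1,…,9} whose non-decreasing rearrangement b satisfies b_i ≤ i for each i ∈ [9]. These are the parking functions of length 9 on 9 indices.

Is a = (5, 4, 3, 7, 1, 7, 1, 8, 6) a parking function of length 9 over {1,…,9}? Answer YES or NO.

Order a: b = (1, 1, 3, 4, 5, 6, 7, 7, 8).
  b_1=1 ≤ 1
  b_2=1 ≤ 2
  b_3=3 ≤ 3
  b_4=4 ≤ 4
  b_5=5 ≤ 5
  b_6=6 ≤ 6
  b_7=7 ≤ 7
  b_8=7 ≤ 8
  b_9=8 ≤ 9
All bounds hold ⇒ YES

YES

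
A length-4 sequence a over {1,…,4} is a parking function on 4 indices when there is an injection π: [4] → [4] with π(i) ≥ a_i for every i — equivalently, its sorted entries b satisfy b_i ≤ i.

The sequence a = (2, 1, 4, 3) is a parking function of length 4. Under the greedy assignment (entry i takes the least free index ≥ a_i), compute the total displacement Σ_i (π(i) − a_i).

0

Σπ(i) = 1+…+4 = 10; Σa = 2+1+4+3 = 10; disp = 10−10 = 0.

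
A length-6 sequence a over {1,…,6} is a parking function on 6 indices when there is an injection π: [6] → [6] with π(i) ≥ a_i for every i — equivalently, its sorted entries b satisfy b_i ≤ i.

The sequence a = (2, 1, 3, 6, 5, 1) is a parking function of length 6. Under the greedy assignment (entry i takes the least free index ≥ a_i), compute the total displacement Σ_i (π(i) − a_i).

3

Σπ(i) = 1+…+6 = 21; Σa = 2+1+3+6+5+1 = 18; disp = 21−18 = 3.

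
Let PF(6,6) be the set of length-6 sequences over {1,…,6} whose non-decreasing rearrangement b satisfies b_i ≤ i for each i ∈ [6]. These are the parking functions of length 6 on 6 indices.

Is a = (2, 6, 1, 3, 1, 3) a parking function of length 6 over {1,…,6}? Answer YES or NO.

YES

Rearranged: b = (1, 1, 2, 3, 3, 6).
  b_1=1 ≤ 1
  b_2=1 ≤ 2
  b_3=2 ≤ 3
  b_4=3 ≤ 4
  b_5=3 ≤ 5
  b_6=6 ≤ 6
All bounds hold ⇒ YES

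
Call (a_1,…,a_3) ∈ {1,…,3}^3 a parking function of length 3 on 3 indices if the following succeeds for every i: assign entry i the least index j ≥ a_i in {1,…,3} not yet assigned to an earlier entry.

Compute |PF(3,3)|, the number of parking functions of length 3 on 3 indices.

|PF| = 1·4^2 = 1 · 16 = 16
Example (1,1,3) → sorted (1,1,3): b_i ≤ i ∀i, a PF.

16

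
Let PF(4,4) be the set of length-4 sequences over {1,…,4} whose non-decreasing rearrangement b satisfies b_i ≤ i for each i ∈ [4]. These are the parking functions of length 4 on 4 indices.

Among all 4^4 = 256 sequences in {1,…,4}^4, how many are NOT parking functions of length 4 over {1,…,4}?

#PF = (4−4+1)·(4+1)^(4−1) = 1×125 = 125 [KW]
E.g. (3,4,4,4) → sorted (3,4,4,4): b_1=3>1, not a PF.
4^4 − 125 = 256 − 125 = 131

131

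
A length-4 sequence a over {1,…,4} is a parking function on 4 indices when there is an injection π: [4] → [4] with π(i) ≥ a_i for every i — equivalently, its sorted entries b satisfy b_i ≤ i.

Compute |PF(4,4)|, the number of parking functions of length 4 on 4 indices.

125

Count = (4−4+1)·(4+1)^(4−1) = 1×125 = 125 [KW]
One tuple (1,4,1,3) → sorted (1,1,3,4): b_i ≤ i ∀i, a PF.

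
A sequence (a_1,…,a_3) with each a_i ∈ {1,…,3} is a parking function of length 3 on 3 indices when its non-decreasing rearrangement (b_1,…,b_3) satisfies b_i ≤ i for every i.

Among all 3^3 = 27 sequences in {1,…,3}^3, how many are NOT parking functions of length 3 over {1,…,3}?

Count = (3−3+1)·(3+1)^(3−1) = 1 · 16 = 16 (Konheim–Weiss)
Example (3,3,1) → sorted (1,3,3): b_2=3>2, not a PF.
Total 27; non-PF = 27−16 = 11

11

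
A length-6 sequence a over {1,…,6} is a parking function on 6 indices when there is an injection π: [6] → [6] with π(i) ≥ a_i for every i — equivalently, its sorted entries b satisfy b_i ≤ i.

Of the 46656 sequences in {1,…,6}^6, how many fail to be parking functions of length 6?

|PF| = (6−6+1)·(6+1)^(6−1) = 1·16807 = 16807
One tuple (6,6,3,6,5,2) → sorted (2,3,5,6,6,6): b_1=2>1, not a PF.
So 46656 − 16807 = 29849 fail.

29849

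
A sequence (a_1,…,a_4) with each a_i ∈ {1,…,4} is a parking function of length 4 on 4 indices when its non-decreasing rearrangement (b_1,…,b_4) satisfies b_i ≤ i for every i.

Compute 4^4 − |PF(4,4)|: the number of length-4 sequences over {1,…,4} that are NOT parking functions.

131

|PF(4,4)| = (4−4+1)·(4+1)^(4−1) = 1×125 = 125
E.g. (1,4,3,4) → sorted (1,3,4,4): b_2=3>2, not a PF.
So 256 − 125 = 131 fail.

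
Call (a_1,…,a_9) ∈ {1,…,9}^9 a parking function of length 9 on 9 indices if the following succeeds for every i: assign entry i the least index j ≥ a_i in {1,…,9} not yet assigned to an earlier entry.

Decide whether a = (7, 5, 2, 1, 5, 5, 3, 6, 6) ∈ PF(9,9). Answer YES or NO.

Sorted: b = (1, 2, 3, 5, 5, 5, 6, 6, 7).
  b_1=1 ≤ 1
  b_2=2 ≤ 2
  b_3=3 ≤ 3
  b_4=5 > 4
  fails at i=4 ⇒ NO

NO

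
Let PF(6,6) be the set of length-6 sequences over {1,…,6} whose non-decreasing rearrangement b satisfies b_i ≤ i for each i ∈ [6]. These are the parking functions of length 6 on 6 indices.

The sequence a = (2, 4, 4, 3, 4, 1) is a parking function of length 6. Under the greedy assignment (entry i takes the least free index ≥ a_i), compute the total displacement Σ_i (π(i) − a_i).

3

Σπ(i) = 1+…+6 = 21; Σa = 2+4+4+3+4+1 = 18; disp = 21−18 = 3.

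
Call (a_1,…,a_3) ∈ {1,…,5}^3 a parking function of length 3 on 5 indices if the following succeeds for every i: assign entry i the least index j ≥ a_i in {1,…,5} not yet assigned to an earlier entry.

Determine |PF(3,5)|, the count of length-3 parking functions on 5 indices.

|PF(3,5)| = (5+1−3)·(5+1)^{3−1} = 3 · 36 = 108 [KW]
Example (2,2,3) → sorted (2,2,3): b_i ≤ 2+i ∀i, a PF.

108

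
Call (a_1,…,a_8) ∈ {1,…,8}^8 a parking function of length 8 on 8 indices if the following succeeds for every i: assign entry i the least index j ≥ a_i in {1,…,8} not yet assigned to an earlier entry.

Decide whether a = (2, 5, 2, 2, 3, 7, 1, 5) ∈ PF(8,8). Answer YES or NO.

Sorted: b = (1, 2, 2, 2, 3, 5, 5, 7).
  b_1=1 ≤ 1
  b_2=2 ≤ 2
  b_3=2 ≤ 3
  b_4=2 ≤ 4
  b_5=3 ≤ 5
  b_6=5 ≤ 6
  b_7=5 ≤ 7
  b_8=7 ≤ 8
All bounds hold ⇒ YES

YES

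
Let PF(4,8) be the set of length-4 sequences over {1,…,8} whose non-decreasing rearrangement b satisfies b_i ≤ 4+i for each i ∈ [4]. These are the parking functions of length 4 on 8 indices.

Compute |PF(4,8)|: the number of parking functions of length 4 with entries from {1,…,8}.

|PF(4,8)| = (8+1−4)·(8+1)^{4−1} = 5×729 = 3645 (Pollak)
One tuple (4,4,3,3) → sorted (3,3,4,4): b_i ≤ 4+i ∀i, a PF.

3645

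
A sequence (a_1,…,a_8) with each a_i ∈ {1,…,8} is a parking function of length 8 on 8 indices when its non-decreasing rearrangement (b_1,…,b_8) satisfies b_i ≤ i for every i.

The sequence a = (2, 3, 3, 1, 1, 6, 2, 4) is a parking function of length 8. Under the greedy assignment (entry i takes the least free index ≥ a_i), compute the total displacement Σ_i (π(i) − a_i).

14

Σπ(i) = 1+…+8 = 36; Σa = 2+3+3+1+1+6+2+4 = 22; disp = 36−22 = 14.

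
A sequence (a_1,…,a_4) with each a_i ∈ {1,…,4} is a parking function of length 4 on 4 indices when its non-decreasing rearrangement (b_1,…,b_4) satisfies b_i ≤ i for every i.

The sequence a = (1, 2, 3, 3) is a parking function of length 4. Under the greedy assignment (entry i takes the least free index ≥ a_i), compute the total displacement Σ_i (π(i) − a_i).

Σπ = 10 ({1..4} each once); Σa = 1+2+3+3 = 9; disp = 10−9 = 1.

1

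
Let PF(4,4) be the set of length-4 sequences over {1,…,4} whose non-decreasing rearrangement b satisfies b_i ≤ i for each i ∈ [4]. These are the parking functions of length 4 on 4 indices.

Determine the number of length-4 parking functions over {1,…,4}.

#PF = (4−4+1)·(4+1)^(4−1) = 1 · 125 = 125 (Pollak)
Check (1,1,3,1) → sorted (1,1,1,3): b_i ≤ i ∀i, a PF.

125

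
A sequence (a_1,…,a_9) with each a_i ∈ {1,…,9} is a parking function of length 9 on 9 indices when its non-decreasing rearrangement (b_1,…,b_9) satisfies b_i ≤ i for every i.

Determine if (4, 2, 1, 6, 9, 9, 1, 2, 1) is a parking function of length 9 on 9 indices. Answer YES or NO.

NO

Rearranged: b = (1, 1, 1, 2, 2, 4, 6, 9, 9).
  b_1=1 ≤ 1
  b_2=1 ≤ 2
  b_3=1 ≤ 3
  b_4=2 ≤ 4
  b_5=2 ≤ 5
  b_6=4 ≤ 6
  b_7=6 ≤ 7
  b_8=9 > 8
  fails at i=8 ⇒ NO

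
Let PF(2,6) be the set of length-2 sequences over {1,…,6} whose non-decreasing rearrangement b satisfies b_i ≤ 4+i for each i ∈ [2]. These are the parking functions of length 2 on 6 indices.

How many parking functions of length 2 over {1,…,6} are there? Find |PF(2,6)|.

Count = 5·7^1 = 5×7 = 35 (Pollak)
E.g. (4,4) → sorted (4,4): b_i ≤ 4+i ∀i, a PF.

35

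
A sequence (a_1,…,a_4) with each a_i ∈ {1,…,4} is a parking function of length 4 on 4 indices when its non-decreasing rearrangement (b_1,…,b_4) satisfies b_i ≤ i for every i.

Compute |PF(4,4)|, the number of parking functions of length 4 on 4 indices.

125

#PF = (4−4+1)·(4+1)^(4−1) = 1 · 125 = 125 [KW]
Check (1,1,2,4) → sorted (1,1,2,4): b_i ≤ i ∀i, a PF.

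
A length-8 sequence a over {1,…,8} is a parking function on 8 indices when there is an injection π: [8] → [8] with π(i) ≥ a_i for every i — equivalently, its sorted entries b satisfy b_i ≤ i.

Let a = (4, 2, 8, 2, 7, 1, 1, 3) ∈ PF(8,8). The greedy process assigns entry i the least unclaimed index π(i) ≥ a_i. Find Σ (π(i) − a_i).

Σπ = 8·9/2 = 36 (π permutes [8]); Σa = 4+2+8+2+7+1+1+3 = 28; disp = 36−28 = 8.

8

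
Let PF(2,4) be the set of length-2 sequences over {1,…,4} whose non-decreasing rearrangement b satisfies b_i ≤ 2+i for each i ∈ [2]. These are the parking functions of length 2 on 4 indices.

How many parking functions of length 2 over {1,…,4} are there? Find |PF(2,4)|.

Count = 3·5^1 = 3·5 = 15 (Pollak)
One tuple (2,3) → sorted (2,3): b_i ≤ 2+i ∀i, a PF.

15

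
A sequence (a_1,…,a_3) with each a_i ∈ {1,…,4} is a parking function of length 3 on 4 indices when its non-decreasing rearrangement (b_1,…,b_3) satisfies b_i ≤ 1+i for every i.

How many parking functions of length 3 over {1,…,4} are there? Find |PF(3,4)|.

50

#PF = (5−3)·5^(3−1) = 2 · 25 = 50 (Konheim–Weiss)
E.g. (3,4,1) → sorted (1,3,4): b_i ≤ 1+i ∀i, a PF.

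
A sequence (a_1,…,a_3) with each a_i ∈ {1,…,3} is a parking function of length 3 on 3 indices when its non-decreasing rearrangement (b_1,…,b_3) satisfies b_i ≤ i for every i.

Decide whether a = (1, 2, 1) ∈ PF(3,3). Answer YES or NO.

Sorted: b = (1, 1, 2).
  b_1=1 ≤ 1
  b_2=1 ≤ 2
  b_3=2 ≤ 3
All bounds hold ⇒ YES

YES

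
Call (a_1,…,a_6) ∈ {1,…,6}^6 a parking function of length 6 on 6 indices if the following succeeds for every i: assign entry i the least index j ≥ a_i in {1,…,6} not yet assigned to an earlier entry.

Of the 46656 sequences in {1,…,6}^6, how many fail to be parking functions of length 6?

#PF = (7−6)·7^(6−1) = 1×16807 = 16807 (Pollak)
Example (6,6,6,3,2,6) → sorted (2,3,6,6,6,6): b_1=2>1, not a PF.
6^6 − 16807 = 46656 − 16807 = 29849

29849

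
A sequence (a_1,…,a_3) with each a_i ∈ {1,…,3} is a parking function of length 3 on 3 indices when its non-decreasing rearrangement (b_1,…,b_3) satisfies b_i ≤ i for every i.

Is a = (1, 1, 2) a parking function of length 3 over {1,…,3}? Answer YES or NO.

Rearranged: b = (1, 1, 2).
  b_1=1 ≤ 1
  b_2=1 ≤ 2
  b_3=2 ≤ 3
All bounds hold ⇒ YES

YES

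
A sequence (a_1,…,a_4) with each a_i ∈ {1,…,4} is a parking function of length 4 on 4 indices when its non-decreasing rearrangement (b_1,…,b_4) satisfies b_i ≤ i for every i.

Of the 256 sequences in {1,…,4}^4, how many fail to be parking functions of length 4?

|PF| = (5−4)·5^(4−1) = 1 · 125 = 125 [KW]
Check (4,1,4,4) → sorted (1,4,4,4): b_2=4>2, not a PF.
4^4 − 125 = 256 − 125 = 131

131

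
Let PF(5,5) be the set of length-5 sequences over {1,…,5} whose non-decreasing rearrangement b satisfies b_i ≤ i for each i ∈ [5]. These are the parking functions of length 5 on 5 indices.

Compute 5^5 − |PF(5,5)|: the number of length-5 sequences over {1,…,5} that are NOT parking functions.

1829

#PF = 1·6^4 = 1×1296 = 1296 (Konheim–Weiss)
Check (5,5,3,4,3) → sorted (3,3,4,5,5): b_1=3>1, not a PF.
Total 3125; non-PF = 3125−1296 = 1829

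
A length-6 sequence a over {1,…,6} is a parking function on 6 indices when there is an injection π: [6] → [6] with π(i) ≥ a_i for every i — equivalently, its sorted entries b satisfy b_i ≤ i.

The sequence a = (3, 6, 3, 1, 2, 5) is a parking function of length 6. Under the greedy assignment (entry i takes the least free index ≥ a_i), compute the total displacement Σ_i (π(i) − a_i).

Σπ = 6·7/2 = 21 (π permutes [6]); Σa = 3+6+3+1+2+5 = 20; disp = 21−20 = 1.

1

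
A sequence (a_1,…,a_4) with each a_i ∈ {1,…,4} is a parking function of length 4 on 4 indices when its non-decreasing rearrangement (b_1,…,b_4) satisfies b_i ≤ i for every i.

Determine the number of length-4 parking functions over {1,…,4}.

|PF(4,4)| = 1·5^3 = 1·125 = 125
One tuple (1,2,1,3) → sorted (1,1,2,3): b_i ≤ i ∀i, a PF.

125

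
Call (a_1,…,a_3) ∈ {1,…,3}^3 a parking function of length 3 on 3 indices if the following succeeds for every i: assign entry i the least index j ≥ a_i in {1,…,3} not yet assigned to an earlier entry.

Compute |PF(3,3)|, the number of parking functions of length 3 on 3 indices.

|PF(3,3)| = (3+1−3)·(3+1)^{3−1} = 1·16 = 16 (Konheim–Weiss)
Example (3,1,1) → sorted (1,1,3): b_i ≤ i ∀i, a PF.

16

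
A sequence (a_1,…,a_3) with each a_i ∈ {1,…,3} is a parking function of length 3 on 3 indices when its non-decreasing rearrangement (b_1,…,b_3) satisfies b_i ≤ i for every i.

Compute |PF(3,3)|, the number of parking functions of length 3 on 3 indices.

#PF = 1·4^2 = 1×16 = 16
Check (2,1,3) → sorted (1,2,3): b_i ≤ i ∀i, a PF.

16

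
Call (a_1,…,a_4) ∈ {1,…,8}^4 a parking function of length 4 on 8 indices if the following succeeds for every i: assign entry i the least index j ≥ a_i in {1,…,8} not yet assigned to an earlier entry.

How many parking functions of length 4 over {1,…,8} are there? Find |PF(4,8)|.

3645

|PF(4,8)| = (8−4+1)·(8+1)^(4−1) = 5 · 729 = 3645
Check (5,5,2,4) → sorted (2,4,5,5): b_i ≤ 4+i ∀i, a PF.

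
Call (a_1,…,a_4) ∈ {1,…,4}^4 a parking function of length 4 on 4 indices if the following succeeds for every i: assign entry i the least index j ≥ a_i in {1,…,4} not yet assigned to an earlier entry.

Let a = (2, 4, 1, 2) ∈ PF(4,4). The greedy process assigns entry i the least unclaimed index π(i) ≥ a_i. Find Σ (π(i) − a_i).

Σπ(i) = 1+…+4 = 10; Σa = 2+4+1+2 = 9; disp = 10−9 = 1.

1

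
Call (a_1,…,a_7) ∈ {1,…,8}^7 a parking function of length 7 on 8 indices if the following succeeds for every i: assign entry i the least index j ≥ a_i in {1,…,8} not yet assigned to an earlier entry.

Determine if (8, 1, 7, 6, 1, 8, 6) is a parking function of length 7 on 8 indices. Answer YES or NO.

NO

Rearranged: b = (1, 1, 6, 6, 7, 8, 8).
  b_1=1 ≤ 2
  b_2=1 ≤ 3
  b_3=6 > 4
  fails at i=3 ⇒ NO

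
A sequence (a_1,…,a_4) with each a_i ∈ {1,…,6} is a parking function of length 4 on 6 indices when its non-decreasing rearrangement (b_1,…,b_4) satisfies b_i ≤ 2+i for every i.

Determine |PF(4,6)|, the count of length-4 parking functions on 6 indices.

1029

|PF| = 3·7^3 = 3·343 = 1029 (Pollak)
One tuple (3,4,1,6) → sorted (1,3,4,6): b_i ≤ 2+i ∀i, a PF.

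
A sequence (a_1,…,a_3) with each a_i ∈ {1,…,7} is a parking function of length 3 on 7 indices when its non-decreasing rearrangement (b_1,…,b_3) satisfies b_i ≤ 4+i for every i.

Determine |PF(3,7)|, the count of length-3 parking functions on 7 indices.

320

|PF(3,7)| = (8−3)·8^(3−1) = 5 · 64 = 320 [KW]
One tuple (7,5,5) → sorted (5,5,7): b_i ≤ 4+i ∀i, a PF.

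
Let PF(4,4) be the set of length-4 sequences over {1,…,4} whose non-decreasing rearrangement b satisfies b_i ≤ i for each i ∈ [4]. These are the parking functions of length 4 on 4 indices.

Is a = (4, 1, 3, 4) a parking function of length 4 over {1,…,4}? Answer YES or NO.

Rearranged: b = (1, 3, 4, 4).
  b_1=1 ≤ 1
  b_2=3 > 2
  fails at i=2 ⇒ NO

NO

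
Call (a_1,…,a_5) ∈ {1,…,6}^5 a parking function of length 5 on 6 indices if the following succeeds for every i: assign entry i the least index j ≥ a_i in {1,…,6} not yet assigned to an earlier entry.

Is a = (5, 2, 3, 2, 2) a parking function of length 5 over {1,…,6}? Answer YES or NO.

YES

Order a: b = (2, 2, 2, 3, 5).
  b_1=2 ≤ 2
  b_2=2 ≤ 3
  b_3=2 ≤ 4
  b_4=3 ≤ 5
  b_5=5 ≤ 6
All bounds hold ⇒ YES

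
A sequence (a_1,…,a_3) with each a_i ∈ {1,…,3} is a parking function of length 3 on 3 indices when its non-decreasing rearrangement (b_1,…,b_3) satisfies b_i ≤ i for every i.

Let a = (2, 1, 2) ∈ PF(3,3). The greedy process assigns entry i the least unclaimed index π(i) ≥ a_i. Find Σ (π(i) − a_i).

Σπ(i) = 1+…+3 = 6; Σa = 2+1+2 = 5; disp = 6−5 = 1.

1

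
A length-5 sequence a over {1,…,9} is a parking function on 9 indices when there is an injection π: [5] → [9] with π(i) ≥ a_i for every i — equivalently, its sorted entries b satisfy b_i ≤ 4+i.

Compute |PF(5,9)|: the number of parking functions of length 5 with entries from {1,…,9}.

50000

|PF| = 5·10^4 = 5·10000 = 50000 (Pollak)
E.g. (6,3,4,2,6) → sorted (2,3,4,6,6): b_i ≤ 4+i ∀i, a PF.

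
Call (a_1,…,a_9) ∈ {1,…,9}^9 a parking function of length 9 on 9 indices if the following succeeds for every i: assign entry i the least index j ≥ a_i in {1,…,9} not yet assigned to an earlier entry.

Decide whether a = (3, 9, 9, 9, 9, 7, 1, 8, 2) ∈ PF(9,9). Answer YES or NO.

NO

Sorted: b = (1, 2, 3, 7, 8, 9, 9, 9, 9).
  b_1=1 ≤ 1
  b_2=2 ≤ 2
  b_3=3 ≤ 3
  b_4=7 > 4
  fails at i=4 ⇒ NO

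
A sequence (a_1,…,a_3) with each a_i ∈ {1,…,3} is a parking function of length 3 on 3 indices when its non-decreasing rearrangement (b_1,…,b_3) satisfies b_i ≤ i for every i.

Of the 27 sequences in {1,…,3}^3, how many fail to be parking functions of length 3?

11

|PF(3,3)| = 1·4^2 = 1 · 16 = 16 (Konheim–Weiss)
Check (3,3,3) → sorted (3,3,3): b_1=3>1, not a PF.
So 27 − 16 = 11 fail.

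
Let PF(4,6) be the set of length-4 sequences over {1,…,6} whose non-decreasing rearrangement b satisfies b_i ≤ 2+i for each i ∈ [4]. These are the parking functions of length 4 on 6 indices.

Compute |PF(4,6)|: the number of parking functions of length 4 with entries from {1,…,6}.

|PF| = (6+1−4)·(6+1)^{4−1} = 3×343 = 1029 (Pollak)
One tuple (3,5,1,3) → sorted (1,3,3,5): b_i ≤ 2+i ∀i, a PF.

1029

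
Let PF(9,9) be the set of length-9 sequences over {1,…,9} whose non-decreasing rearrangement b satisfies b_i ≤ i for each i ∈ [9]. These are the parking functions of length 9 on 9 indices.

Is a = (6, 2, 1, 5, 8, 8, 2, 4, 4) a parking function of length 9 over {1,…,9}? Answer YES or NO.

YES

Order a: b = (1, 2, 2, 4, 4, 5, 6, 8, 8).
  b_1=1 ≤ 1
  b_2=2 ≤ 2
  b_3=2 ≤ 3
  b_4=4 ≤ 4
  b_5=4 ≤ 5
  b_6=5 ≤ 6
  b_7=6 ≤ 7
  b_8=8 ≤ 8
  b_9=8 ≤ 9
All bounds hold ⇒ YES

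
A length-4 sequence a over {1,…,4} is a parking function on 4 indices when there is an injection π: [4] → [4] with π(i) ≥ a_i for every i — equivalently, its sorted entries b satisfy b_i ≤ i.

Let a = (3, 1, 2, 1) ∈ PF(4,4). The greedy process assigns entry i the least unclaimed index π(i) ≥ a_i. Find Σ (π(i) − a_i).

3

Σπ = 10 ({1..4} each once); Σa = 3+1+2+1 = 7; disp = 10−7 = 3.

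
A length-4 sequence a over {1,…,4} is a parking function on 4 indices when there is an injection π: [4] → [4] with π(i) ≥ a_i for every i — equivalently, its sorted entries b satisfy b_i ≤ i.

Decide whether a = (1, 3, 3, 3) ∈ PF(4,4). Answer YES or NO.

Sorted: b = (1, 3, 3, 3).
  b_1=1 ≤ 1
  b_2=3 > 2
  fails at i=2 ⇒ NO

NO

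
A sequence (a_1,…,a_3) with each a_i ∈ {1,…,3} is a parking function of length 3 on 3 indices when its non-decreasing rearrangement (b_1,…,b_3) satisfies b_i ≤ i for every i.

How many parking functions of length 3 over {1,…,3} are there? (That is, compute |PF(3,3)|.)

16

#PF = (4−3)·4^(3−1) = 1 · 16 = 16 (Konheim–Weiss)
Check (2,3,1) → sorted (1,2,3): b_i ≤ i ∀i, a PF.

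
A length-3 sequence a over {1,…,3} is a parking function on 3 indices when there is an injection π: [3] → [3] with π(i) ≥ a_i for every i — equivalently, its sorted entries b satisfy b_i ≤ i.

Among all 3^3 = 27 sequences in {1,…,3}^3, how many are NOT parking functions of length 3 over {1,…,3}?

11

#PF = (3+1−3)·(3+1)^{3−1} = 1·16 = 16 (Pollak)
E.g. (3,2,3) → sorted (2,3,3): b_1=2>1, not a PF.
Total 27; non-PF = 27−16 = 11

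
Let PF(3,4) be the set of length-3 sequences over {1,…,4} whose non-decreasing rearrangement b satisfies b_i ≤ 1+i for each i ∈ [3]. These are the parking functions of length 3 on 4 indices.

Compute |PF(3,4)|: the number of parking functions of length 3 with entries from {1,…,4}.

50

#PF = (4−3+1)·(4+1)^(3−1) = 2 · 25 = 50 [KW]
E.g. (3,4,1) → sorted (1,3,4): b_i ≤ 1+i ∀i, a PF.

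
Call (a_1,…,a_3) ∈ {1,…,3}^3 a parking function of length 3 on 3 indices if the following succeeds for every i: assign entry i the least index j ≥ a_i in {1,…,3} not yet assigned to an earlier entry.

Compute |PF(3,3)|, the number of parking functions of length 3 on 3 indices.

16

Count = 1·4^2 = 1·16 = 16 (Pollak)
One tuple (1,1,3) → sorted (1,1,3): b_i ≤ i ∀i, a PF.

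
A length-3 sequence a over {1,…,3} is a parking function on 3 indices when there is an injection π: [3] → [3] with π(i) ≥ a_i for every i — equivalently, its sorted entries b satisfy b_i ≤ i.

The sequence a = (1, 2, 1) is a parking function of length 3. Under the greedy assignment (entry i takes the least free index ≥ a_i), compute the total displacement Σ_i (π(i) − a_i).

Σπ = 3·4/2 = 6 (π permutes [3]); Σa = 1+2+1 = 4; disp = 6−4 = 2.

2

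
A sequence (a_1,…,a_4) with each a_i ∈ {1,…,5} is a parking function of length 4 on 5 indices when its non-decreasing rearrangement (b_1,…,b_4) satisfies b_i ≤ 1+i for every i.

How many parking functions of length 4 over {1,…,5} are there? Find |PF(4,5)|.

432

|PF| = (5+1−4)·(5+1)^{4−1} = 2×216 = 432 (Pollak)
Example (4,1,4,2) → sorted (1,2,4,4): b_i ≤ 1+i ∀i, a PF.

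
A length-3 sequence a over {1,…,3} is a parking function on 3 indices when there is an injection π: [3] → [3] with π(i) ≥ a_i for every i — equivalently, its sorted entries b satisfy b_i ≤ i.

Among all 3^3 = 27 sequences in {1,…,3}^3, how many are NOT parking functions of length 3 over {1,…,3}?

11

|PF| = (3−3+1)·(3+1)^(3−1) = 1×16 = 16 (Konheim–Weiss)
One tuple (2,3,3) → sorted (2,3,3): b_1=2>1, not a PF.
3^3 − 16 = 27 − 16 = 11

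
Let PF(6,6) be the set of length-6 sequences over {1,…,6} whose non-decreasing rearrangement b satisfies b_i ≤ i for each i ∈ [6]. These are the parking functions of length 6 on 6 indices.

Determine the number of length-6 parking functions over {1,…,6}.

|PF| = (7−6)·7^(6−1) = 1×16807 = 16807 (Konheim–Weiss)
E.g. (6,1,1,1,5,4) → sorted (1,1,1,4,5,6): b_i ≤ i ∀i, a PF.

16807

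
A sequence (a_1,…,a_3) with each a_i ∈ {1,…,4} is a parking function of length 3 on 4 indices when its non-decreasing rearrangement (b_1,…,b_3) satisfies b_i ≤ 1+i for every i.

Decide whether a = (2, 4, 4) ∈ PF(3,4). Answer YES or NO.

Sorted: b = (2, 4, 4).
  b_1=2 ≤ 2
  b_2=4 > 3
  fails at i=2 ⇒ NO

NO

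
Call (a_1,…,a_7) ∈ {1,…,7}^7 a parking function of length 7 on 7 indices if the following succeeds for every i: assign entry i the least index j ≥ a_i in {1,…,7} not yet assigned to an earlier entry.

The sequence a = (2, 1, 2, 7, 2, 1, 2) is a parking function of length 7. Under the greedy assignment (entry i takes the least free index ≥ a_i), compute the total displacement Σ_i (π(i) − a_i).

11

Σπ = 28 ({1..7} each once); Σa = 2+1+2+7+2+1+2 = 17; disp = 28−17 = 11.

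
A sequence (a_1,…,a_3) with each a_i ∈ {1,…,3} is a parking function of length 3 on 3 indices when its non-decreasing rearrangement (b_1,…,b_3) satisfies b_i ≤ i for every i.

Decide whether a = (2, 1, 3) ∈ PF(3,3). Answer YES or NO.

Rearranged: b = (1, 2, 3).
  b_1=1 ≤ 1
  b_2=2 ≤ 2
  b_3=3 ≤ 3
All bounds hold ⇒ YES

YES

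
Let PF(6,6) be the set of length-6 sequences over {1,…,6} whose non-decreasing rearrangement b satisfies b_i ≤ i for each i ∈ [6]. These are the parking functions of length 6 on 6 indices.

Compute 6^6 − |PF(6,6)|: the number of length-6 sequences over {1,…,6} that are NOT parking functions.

#PF = (6−6+1)·(6+1)^(6−1) = 1 · 16807 = 16807
E.g. (5,5,6,3,3,6) → sorted (3,3,5,5,6,6): b_1=3>1, not a PF.
Total 46656; non-PF = 46656−16807 = 29849

29849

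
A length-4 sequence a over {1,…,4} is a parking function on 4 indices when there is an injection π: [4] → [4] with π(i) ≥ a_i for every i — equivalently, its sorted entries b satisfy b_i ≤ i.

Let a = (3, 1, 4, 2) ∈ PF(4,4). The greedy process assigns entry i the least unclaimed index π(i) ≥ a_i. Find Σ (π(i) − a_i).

0

Σπ = 4·5/2 = 10 (π permutes [4]); Σa = 3+1+4+2 = 10; disp = 10−10 = 0.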